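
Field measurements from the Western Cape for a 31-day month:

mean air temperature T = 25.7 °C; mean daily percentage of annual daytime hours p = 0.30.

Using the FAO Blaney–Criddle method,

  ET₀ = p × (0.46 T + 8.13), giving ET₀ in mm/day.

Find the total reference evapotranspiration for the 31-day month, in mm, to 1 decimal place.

ET₀ = 0.30 × (0.46 × 25.7 + 8.13) = 0.30 × 19.952 = 5.9856 mm/d
Monthly total = 5.9856 × 31 = 185.554 mm

185.6 mm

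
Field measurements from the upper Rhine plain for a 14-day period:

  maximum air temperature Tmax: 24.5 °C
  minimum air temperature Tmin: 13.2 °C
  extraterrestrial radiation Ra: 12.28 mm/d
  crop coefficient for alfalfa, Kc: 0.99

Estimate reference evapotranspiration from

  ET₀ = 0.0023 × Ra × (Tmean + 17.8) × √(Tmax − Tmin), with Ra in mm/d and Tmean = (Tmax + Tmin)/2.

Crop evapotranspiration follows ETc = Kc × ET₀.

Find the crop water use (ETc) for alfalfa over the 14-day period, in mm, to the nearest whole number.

Tmean = (24.5 + 13.2)/2 = 18.85 °C
ET₀ = 0.0023 × 12.28 × (18.85 + 17.8) × √11.3 = 0.0023 × 12.28 × 36.65 × 3.3615 = 3.4796 mm/d
ETc = Kc × ET₀ = 0.99 × 3.4796 = 3.4448 mm/d
Over 14 days: 3.4448 × 14 = 48.227 mm

48 mm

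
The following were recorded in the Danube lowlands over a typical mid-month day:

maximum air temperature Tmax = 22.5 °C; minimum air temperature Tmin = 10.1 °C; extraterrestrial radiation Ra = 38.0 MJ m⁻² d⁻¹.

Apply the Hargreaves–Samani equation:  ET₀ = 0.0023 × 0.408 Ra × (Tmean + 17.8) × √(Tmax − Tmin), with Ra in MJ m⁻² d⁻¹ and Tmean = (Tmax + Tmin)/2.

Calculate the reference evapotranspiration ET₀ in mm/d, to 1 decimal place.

4.3 mm/d

Tmean = (22.5 + 10.1)/2 = 16.30 °C
0.408 Ra = 0.408 × 38.0 = 15.5040 mm/d equivalent
ET₀ = 0.0023 × 15.5040 × (16.30 + 17.8) × √12.4 = 0.0023 × 15.5040 × 34.10 × 3.5214 = 4.2819 mm/d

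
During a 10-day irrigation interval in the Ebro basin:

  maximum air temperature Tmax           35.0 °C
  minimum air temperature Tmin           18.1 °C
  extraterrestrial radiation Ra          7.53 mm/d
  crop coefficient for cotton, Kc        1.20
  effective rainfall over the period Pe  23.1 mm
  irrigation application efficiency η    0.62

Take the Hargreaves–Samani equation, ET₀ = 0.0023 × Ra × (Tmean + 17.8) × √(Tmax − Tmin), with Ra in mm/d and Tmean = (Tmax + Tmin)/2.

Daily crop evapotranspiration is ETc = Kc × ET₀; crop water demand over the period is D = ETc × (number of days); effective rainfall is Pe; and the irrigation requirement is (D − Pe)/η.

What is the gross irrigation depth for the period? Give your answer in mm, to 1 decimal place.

Tmean = (35.0 + 18.1)/2 = 26.55 °C
ET₀ = 0.0023 × 7.53 × (26.55 + 17.8) × √16.9 = 0.0023 × 7.53 × 44.35 × 4.1110 = 3.1576 mm/d
ETc = Kc × ET₀ = 1.20 × 3.1576 = 3.7891 mm/d
Crop demand D = ETc × 10 d = 3.7891 × 10 = 37.891 mm
D − Pe = 37.891 − 23.1 = 14.791 mm
Gross irrigation = 14.791 / 0.62 = 23.856 mm

23.9 mm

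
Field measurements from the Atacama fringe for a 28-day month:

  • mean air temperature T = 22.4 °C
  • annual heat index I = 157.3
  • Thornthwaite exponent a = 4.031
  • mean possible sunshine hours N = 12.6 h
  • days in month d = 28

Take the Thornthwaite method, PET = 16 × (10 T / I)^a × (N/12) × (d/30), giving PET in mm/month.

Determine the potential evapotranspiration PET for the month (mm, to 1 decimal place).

65.2 mm

10T/I = 10 × 22.4 / 157.3 = 1.4240
(10T/I)^a = 1.4240^4.031 = 4.1572
Uncorrected PET = 16 × 4.1572 = 66.515 mm
Correction = (N/12)(d/30) = (12.6/12)(28/30) = 0.9800
PET = 66.515 × 0.9800 = 65.185 mm/month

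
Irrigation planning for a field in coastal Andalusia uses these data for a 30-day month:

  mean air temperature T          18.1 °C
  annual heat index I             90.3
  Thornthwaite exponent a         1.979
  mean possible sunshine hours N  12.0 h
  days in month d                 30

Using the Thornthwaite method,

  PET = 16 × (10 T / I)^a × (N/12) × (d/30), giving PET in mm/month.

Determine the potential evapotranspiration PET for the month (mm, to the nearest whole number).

10T/I = 10 × 18.1 / 90.3 = 2.0044
(10T/I)^a = 2.0044^1.979 = 3.9594
Uncorrected PET = 16 × 3.9594 = 63.350 mm
Correction = (N/12)(d/30) = (12.0/12)(30/30) = 1.0000
PET = 63.350 × 1.0000 = 63.350 mm/month

63 mm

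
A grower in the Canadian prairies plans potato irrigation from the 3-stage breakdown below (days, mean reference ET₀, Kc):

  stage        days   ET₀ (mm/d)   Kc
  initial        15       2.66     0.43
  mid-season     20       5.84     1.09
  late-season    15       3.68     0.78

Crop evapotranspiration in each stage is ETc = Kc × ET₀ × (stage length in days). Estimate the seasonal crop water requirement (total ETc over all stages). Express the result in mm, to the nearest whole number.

188 mm

initial: 0.43 × 2.66 × 15 = 17.16 mm
mid-season: 1.09 × 5.84 × 20 = 127.31 mm
late-season: 0.78 × 3.68 × 15 = 43.06 mm
Seasonal total = 187.53 mm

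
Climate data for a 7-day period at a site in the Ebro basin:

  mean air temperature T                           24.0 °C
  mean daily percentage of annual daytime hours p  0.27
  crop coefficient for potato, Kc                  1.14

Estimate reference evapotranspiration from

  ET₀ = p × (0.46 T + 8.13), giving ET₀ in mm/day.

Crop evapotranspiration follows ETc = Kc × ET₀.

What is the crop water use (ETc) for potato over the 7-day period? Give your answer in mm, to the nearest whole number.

41 mm

ET₀ = 0.27 × (0.46 × 24.0 + 8.13) = 0.27 × 19.170 = 5.1759 mm/d
ETc = Kc × ET₀ = 1.14 × 5.1759 = 5.9005 mm/d
Over 7 days: 5.9005 × 7 = 41.304 mm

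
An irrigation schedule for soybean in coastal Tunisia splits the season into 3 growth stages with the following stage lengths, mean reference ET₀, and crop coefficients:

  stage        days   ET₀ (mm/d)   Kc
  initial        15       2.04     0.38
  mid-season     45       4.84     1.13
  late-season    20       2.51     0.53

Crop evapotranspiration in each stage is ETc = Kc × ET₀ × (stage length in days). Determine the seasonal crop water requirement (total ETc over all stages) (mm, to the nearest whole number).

284 mm

initial: 0.38 × 2.04 × 15 = 11.63 mm
mid-season: 1.13 × 4.84 × 45 = 246.11 mm
late-season: 0.53 × 2.51 × 20 = 26.61 mm
Seasonal total = 284.35 mm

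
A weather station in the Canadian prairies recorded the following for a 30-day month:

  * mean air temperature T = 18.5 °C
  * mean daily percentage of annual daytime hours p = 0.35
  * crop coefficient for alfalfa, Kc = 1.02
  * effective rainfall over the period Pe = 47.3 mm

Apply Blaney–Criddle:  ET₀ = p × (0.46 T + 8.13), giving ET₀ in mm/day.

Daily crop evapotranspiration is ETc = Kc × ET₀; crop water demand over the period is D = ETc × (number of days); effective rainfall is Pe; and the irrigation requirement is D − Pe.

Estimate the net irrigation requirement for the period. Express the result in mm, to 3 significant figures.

ET₀ = 0.35 × (0.46 × 18.5 + 8.13) = 0.35 × 16.640 = 5.8240 mm/d
ETc = Kc × ET₀ = 1.02 × 5.8240 = 5.9405 mm/d
Crop demand D = ETc × 30 d = 5.9405 × 30 = 178.215 mm
D − Pe = 178.215 − 47.3 = 130.915 mm

131 mm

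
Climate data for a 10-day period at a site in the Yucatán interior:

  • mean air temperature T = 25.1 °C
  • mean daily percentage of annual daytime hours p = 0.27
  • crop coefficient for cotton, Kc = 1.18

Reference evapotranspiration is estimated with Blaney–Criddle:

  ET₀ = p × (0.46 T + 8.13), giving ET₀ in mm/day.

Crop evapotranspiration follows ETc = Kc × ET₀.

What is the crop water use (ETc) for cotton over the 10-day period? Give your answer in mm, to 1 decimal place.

62.7 mm

ET₀ = 0.27 × (0.46 × 25.1 + 8.13) = 0.27 × 19.676 = 5.3125 mm/d
ETc = Kc × ET₀ = 1.18 × 5.3125 = 6.2688 mm/d
Over 10 days: 6.2688 × 10 = 62.688 mm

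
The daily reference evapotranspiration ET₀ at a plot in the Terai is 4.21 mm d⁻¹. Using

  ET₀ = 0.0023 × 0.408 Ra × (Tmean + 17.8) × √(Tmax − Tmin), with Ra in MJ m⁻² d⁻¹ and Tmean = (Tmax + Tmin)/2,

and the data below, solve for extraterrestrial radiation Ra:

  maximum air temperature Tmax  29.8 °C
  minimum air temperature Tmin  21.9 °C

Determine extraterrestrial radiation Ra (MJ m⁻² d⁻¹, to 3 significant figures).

Tmean = (29.8+21.9)/2 = 25.85 °C; ΔT = 7.9
Ra = ET₀ / [0.0023 × 0.408 × (Tmean+17.8) × √ΔT]
   = 4.21 / (0.0023 × 0.408 × 43.65 × 2.8107) = 36.568 MJ m⁻² d⁻¹

36.6 MJ m⁻² d⁻¹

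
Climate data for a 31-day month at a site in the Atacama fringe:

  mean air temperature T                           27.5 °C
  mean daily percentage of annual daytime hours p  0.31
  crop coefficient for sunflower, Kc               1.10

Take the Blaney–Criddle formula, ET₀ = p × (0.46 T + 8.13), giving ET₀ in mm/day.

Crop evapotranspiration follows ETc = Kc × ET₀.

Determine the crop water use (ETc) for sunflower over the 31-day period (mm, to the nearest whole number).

220 mm

ET₀ = 0.31 × (0.46 × 27.5 + 8.13) = 0.31 × 20.780 = 6.4418 mm/d
ETc = Kc × ET₀ = 1.10 × 6.4418 = 7.0860 mm/d
Over 31 days: 7.0860 × 31 = 219.666 mm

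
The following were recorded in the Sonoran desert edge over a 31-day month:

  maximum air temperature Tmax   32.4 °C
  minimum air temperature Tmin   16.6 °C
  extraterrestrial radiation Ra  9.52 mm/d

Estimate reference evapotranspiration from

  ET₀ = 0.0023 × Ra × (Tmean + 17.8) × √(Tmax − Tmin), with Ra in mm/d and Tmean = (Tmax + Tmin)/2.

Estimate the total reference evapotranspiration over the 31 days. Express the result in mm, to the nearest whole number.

Tmean = (32.4 + 16.6)/2 = 24.50 °C
ET₀ = 0.0023 × 9.52 × (24.50 + 17.8) × √15.8 = 0.0023 × 9.52 × 42.30 × 3.9749 = 3.6816 mm/d
Over 31 days: 3.6816 × 31 = 114.130 mm

114 mm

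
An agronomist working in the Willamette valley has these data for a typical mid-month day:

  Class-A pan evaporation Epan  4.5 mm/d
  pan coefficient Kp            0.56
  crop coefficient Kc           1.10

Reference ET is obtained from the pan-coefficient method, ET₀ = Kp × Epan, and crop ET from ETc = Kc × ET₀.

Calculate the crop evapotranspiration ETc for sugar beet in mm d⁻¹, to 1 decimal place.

2.8 mm d⁻¹

ET₀ = 0.56 × 4.5 = 2.5200 mm/d
ETc = Kc × ET₀ = 1.10 × 2.5200 = 2.7720 mm/d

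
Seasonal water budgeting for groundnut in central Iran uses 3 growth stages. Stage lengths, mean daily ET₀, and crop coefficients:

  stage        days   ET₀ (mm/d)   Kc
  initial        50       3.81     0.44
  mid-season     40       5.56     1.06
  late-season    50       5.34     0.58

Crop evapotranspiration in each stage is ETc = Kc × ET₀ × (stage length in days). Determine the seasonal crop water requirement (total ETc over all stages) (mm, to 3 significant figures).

initial: 0.44 × 3.81 × 50 = 83.82 mm
mid-season: 1.06 × 5.56 × 40 = 235.74 mm
late-season: 0.58 × 5.34 × 50 = 154.86 mm
Seasonal total = 474.42 mm

474 mm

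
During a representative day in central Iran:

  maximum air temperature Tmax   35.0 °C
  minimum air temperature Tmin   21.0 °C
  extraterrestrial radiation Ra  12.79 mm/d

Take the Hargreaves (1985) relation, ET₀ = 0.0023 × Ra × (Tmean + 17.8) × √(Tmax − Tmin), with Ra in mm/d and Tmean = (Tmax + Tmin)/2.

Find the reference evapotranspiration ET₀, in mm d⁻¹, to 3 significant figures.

Tmean = (35.0 + 21.0)/2 = 28.00 °C
ET₀ = 0.0023 × 12.79 × (28.00 + 17.8) × √14.0 = 0.0023 × 12.79 × 45.80 × 3.7417 = 5.0412 mm/d

5.04 mm d⁻¹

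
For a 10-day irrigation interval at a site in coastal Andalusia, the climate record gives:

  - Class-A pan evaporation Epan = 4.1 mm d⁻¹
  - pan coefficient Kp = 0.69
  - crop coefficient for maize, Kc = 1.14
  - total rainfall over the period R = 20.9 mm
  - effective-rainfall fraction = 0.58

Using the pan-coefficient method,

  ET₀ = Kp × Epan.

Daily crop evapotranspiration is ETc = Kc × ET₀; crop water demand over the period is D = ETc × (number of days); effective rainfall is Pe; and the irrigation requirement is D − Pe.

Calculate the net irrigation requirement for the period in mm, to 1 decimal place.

ET₀ = 0.69 × 4.1 = 2.8290 mm/d
ETc = Kc × ET₀ = 1.14 × 2.8290 = 3.2251 mm/d
Crop demand D = ETc × 10 d = 3.2251 × 10 = 32.251 mm
Pe = 0.58 × 20.9 = 12.122 mm
D − Pe = 32.251 − 12.122 = 20.129 mm

20.1 mm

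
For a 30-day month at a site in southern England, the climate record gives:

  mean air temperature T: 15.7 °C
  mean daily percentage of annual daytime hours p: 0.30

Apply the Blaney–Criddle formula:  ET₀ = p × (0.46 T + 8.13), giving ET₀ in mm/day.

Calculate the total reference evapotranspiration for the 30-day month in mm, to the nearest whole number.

138 mm

ET₀ = 0.30 × (0.46 × 15.7 + 8.13) = 0.30 × 15.352 = 4.6056 mm/d
Monthly total = 4.6056 × 30 = 138.168 mm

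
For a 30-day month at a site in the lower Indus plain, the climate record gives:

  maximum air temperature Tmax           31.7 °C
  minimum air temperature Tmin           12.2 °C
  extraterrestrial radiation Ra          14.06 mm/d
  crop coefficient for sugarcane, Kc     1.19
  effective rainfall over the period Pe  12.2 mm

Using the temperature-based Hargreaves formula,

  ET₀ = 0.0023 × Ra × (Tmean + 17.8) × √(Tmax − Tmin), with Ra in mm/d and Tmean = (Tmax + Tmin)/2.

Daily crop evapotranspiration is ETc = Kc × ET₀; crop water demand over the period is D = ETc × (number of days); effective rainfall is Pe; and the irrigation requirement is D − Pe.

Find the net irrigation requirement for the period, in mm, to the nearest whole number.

Tmean = (31.7 + 12.2)/2 = 21.95 °C
ET₀ = 0.0023 × 14.06 × (21.95 + 17.8) × √19.5 = 0.0023 × 14.06 × 39.75 × 4.4159 = 5.6764 mm/d
ETc = Kc × ET₀ = 1.19 × 5.6764 = 6.7549 mm/d
Crop demand D = ETc × 30 d = 6.7549 × 30 = 202.647 mm
D − Pe = 202.647 − 12.2 = 190.447 mm

190 mm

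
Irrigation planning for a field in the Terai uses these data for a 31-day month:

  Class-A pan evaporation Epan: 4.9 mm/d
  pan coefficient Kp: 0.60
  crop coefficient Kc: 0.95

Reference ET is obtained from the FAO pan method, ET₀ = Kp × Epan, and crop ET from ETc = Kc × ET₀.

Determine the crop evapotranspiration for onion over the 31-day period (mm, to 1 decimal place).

86.6 mm

ET₀ = 0.60 × 4.9 = 2.9400 mm/d
ETc = Kc × ET₀ = 0.95 × 2.9400 = 2.7930 mm/d
Over 31 days: 2.7930 × 31 = 86.583 mm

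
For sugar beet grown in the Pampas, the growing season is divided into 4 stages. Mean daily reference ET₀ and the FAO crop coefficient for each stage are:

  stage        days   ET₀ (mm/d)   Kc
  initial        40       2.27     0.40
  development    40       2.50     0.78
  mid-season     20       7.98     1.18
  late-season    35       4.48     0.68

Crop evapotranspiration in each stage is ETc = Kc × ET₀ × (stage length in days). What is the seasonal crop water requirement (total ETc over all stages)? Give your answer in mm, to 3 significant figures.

initial: 0.40 × 2.27 × 40 = 36.32 mm
development: 0.78 × 2.50 × 40 = 78.00 mm
mid-season: 1.18 × 7.98 × 20 = 188.33 mm
late-season: 0.68 × 4.48 × 35 = 106.62 mm
Seasonal total = 409.27 mm

409 mm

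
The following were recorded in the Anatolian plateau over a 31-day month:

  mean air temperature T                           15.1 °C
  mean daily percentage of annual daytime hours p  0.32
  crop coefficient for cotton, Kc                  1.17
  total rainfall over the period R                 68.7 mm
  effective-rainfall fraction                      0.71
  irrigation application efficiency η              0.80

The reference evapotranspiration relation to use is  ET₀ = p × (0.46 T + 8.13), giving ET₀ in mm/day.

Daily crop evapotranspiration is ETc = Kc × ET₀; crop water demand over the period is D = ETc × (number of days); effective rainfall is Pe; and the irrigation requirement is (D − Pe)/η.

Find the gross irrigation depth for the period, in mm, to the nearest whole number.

158 mm

ET₀ = 0.32 × (0.46 × 15.1 + 8.13) = 0.32 × 15.076 = 4.8243 mm/d
ETc = Kc × ET₀ = 1.17 × 4.8243 = 5.6444 mm/d
Crop demand D = ETc × 31 d = 5.6444 × 31 = 174.976 mm
Pe = 0.71 × 68.7 = 48.777 mm
D − Pe = 174.976 − 48.777 = 126.199 mm
Gross irrigation = 126.199 / 0.80 = 157.749 mm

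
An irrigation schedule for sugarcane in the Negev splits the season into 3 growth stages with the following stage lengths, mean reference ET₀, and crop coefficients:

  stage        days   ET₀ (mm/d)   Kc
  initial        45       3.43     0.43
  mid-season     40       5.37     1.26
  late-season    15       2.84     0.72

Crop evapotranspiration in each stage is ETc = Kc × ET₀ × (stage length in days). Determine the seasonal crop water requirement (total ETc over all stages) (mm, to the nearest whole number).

initial: 0.43 × 3.43 × 45 = 66.37 mm
mid-season: 1.26 × 5.37 × 40 = 270.65 mm
late-season: 0.72 × 2.84 × 15 = 30.67 mm
Seasonal total = 367.69 mm

368 mm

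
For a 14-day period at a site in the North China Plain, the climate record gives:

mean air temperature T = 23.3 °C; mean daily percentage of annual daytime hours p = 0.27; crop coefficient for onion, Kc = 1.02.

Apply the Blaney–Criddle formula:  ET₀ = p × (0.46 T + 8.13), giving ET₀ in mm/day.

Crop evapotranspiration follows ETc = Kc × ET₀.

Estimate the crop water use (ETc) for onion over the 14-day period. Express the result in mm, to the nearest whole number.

ET₀ = 0.27 × (0.46 × 23.3 + 8.13) = 0.27 × 18.848 = 5.0890 mm/d
ETc = Kc × ET₀ = 1.02 × 5.0890 = 5.1908 mm/d
Over 14 days: 5.1908 × 14 = 72.671 mm

73 mm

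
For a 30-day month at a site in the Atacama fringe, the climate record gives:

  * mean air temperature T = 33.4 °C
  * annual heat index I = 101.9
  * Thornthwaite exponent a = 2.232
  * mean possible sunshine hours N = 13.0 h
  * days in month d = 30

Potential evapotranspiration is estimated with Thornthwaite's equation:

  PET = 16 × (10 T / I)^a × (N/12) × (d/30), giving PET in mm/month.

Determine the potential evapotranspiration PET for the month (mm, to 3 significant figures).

10T/I = 10 × 33.4 / 101.9 = 3.2777
(10T/I)^a = 3.2777^2.232 = 14.1498
Uncorrected PET = 16 × 14.1498 = 226.397 mm
Correction = (N/12)(d/30) = (13.0/12)(30/30) = 1.0833
PET = 226.397 × 1.0833 = 245.256 mm/month

245 mm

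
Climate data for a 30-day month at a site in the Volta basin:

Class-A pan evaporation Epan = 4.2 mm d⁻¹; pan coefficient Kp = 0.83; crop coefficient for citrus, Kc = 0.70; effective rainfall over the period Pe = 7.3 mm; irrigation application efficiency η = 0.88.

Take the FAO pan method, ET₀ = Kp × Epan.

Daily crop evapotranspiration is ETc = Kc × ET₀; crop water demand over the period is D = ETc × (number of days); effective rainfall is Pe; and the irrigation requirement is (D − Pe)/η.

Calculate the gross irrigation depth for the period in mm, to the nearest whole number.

75 mm

ET₀ = 0.83 × 4.2 = 3.4860 mm/d
ETc = Kc × ET₀ = 0.70 × 3.4860 = 2.4402 mm/d
Crop demand D = ETc × 30 d = 2.4402 × 30 = 73.206 mm
D − Pe = 73.206 − 7.3 = 65.906 mm
Gross irrigation = 65.906 / 0.88 = 74.893 mm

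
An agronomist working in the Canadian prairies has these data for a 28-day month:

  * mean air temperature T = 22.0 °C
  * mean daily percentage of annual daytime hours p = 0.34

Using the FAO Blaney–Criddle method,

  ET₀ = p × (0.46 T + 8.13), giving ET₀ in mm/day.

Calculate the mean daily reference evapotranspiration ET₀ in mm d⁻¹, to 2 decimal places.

6.21 mm d⁻¹

ET₀ = 0.34 × (0.46 × 22.0 + 8.13) = 0.34 × 18.250 = 6.2050 mm/d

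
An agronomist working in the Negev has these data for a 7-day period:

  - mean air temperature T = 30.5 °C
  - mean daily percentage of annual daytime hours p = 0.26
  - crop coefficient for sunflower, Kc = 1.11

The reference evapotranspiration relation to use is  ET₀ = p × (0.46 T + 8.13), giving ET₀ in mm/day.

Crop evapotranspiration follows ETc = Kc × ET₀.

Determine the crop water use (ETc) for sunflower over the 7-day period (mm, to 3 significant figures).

44.8 mm

ET₀ = 0.26 × (0.46 × 30.5 + 8.13) = 0.26 × 22.160 = 5.7616 mm/d
ETc = Kc × ET₀ = 1.11 × 5.7616 = 6.3954 mm/d
Over 7 days: 6.3954 × 7 = 44.768 mm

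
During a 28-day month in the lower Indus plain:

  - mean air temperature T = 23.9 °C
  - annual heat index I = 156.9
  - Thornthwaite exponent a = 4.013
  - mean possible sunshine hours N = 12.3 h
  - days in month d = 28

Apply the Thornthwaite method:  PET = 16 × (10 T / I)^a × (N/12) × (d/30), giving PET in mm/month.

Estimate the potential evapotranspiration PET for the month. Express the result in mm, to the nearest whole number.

83 mm

10T/I = 10 × 23.9 / 156.9 = 1.5233
(10T/I)^a = 1.5233^4.013 = 5.4140
Uncorrected PET = 16 × 5.4140 = 86.624 mm
Correction = (N/12)(d/30) = (12.3/12)(28/30) = 0.9567
PET = 86.624 × 0.9567 = 82.873 mm/month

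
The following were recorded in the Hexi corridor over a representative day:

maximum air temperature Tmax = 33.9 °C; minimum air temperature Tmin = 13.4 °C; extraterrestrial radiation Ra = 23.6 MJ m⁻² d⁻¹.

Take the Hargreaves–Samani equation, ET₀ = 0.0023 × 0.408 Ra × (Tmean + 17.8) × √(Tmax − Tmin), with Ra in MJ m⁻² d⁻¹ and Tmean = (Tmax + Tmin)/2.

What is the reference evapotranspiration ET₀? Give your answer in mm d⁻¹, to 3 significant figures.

Tmean = (33.9 + 13.4)/2 = 23.65 °C
0.408 Ra = 0.408 × 23.6 = 9.6288 mm/d equivalent
ET₀ = 0.0023 × 9.6288 × (23.65 + 17.8) × √20.5 = 0.0023 × 9.6288 × 41.45 × 4.5277 = 4.1563 mm/d

4.16 mm d⁻¹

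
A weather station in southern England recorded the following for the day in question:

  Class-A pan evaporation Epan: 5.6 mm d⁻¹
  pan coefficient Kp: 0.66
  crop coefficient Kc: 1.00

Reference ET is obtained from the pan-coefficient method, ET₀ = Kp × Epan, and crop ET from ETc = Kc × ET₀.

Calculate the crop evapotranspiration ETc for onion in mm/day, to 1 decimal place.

ET₀ = 0.66 × 5.6 = 3.6960 mm/d
ETc = Kc × ET₀ = 1.00 × 3.6960 = 3.6960 mm/d

3.7 mm/day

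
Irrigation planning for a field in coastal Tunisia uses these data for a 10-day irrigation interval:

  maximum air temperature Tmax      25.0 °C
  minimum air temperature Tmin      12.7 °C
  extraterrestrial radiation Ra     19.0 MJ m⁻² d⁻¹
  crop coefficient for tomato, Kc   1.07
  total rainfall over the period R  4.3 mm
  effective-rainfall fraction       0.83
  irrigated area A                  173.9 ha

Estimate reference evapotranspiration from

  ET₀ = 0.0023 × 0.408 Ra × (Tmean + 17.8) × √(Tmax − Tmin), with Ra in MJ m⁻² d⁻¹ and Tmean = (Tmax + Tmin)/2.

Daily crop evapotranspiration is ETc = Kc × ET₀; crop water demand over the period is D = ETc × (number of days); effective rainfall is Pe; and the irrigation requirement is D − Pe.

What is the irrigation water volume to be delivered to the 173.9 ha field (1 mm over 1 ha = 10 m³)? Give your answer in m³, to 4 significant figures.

36440 m³

Tmean = (25.0 + 12.7)/2 = 18.85 °C
0.408 Ra = 0.408 × 19.0 = 7.7520 mm/d equivalent
ET₀ = 0.0023 × 7.7520 × (18.85 + 17.8) × √12.3 = 0.0023 × 7.7520 × 36.65 × 3.5071 = 2.2917 mm/d
ETc = Kc × ET₀ = 1.07 × 2.2917 = 2.4521 mm/d
Crop demand D = ETc × 10 d = 2.4521 × 10 = 24.521 mm
Pe = 0.83 × 4.3 = 3.569 mm
D − Pe = 24.521 − 3.569 = 20.952 mm
Volume = 20.952 mm × 173.9 ha × 10 = 36435.5 m³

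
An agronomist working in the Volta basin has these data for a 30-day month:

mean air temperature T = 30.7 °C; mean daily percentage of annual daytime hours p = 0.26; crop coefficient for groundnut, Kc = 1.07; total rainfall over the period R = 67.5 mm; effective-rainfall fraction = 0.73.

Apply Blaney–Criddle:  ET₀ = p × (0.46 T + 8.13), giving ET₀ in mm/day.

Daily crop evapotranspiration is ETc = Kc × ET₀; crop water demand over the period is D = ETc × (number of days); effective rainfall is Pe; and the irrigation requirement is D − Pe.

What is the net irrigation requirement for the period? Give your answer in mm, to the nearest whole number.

ET₀ = 0.26 × (0.46 × 30.7 + 8.13) = 0.26 × 22.252 = 5.7855 mm/d
ETc = Kc × ET₀ = 1.07 × 5.7855 = 6.1905 mm/d
Crop demand D = ETc × 30 d = 6.1905 × 30 = 185.715 mm
Pe = 0.73 × 67.5 = 49.275 mm
D − Pe = 185.715 − 49.275 = 136.440 mm

136 mm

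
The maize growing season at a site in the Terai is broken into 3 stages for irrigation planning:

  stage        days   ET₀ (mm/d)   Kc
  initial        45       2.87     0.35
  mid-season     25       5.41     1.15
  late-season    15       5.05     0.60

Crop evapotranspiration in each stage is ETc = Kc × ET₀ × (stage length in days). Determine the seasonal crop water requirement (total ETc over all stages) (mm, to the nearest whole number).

initial: 0.35 × 2.87 × 45 = 45.20 mm
mid-season: 1.15 × 5.41 × 25 = 155.54 mm
late-season: 0.60 × 5.05 × 15 = 45.45 mm
Seasonal total = 246.19 mm

246 mm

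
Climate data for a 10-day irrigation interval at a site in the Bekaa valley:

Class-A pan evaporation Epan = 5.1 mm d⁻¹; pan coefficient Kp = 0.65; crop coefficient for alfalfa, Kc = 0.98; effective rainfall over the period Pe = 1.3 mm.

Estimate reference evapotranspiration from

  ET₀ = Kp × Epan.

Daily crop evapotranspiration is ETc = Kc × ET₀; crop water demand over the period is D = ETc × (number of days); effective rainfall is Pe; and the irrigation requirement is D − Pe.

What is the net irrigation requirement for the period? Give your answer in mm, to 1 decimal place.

ET₀ = 0.65 × 5.1 = 3.3150 mm/d
ETc = Kc × ET₀ = 0.98 × 3.3150 = 3.2487 mm/d
Crop demand D = ETc × 10 d = 3.2487 × 10 = 32.487 mm
D − Pe = 32.487 − 1.3 = 31.187 mm

31.2 mm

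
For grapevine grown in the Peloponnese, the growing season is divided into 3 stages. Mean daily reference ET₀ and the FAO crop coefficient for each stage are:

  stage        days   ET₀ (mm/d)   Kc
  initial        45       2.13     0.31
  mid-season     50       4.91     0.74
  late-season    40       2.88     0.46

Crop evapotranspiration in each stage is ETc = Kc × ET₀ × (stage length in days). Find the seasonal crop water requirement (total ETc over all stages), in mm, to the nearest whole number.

initial: 0.31 × 2.13 × 45 = 29.71 mm
mid-season: 0.74 × 4.91 × 50 = 181.67 mm
late-season: 0.46 × 2.88 × 40 = 52.99 mm
Seasonal total = 264.37 mm

264 mm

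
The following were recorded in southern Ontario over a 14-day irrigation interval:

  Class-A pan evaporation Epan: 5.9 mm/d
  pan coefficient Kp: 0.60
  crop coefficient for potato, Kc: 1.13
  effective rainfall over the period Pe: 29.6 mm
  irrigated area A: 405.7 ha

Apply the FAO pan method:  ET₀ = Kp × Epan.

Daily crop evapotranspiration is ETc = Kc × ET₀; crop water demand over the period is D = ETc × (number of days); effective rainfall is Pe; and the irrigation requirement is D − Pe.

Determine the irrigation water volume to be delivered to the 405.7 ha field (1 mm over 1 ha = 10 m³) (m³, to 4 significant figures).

107100 m³

ET₀ = 0.60 × 5.9 = 3.5400 mm/d
ETc = Kc × ET₀ = 1.13 × 3.5400 = 4.0002 mm/d
Crop demand D = ETc × 14 d = 4.0002 × 14 = 56.003 mm
D − Pe = 56.003 − 29.6 = 26.403 mm
Volume = 26.403 mm × 405.7 ha × 10 = 107117.0 m³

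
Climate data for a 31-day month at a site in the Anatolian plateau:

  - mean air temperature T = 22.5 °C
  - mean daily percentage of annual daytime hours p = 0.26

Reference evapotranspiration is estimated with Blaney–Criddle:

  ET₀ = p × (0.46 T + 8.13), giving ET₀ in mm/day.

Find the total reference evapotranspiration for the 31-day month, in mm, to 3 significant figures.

ET₀ = 0.26 × (0.46 × 22.5 + 8.13) = 0.26 × 18.480 = 4.8048 mm/d
Monthly total = 4.8048 × 31 = 148.949 mm

149 mm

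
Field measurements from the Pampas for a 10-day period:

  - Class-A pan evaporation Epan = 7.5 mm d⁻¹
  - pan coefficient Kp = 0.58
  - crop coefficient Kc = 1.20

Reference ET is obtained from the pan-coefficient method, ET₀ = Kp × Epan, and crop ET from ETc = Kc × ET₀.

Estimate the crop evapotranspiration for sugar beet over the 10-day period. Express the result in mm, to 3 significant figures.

52.2 mm

ET₀ = 0.58 × 7.5 = 4.3500 mm/d
ETc = Kc × ET₀ = 1.20 × 4.3500 = 5.2200 mm/d
Over 10 days: 5.2200 × 10 = 52.200 mm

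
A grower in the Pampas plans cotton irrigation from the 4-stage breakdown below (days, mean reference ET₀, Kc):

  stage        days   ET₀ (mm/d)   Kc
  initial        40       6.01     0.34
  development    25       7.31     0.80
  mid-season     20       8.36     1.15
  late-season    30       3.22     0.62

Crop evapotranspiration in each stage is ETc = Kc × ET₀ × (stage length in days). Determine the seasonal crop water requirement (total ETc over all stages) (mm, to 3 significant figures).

480 mm

initial: 0.34 × 6.01 × 40 = 81.74 mm
development: 0.80 × 7.31 × 25 = 146.20 mm
mid-season: 1.15 × 8.36 × 20 = 192.28 mm
late-season: 0.62 × 3.22 × 30 = 59.89 mm
Seasonal total = 480.11 mm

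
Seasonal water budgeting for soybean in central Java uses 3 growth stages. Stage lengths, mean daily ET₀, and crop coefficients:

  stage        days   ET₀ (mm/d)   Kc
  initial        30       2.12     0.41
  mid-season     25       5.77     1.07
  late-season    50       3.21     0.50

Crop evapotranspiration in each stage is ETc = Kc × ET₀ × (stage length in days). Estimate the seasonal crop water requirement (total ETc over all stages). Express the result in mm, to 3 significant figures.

261 mm

initial: 0.41 × 2.12 × 30 = 26.08 mm
mid-season: 1.07 × 5.77 × 25 = 154.35 mm
late-season: 0.50 × 3.21 × 50 = 80.25 mm
Seasonal total = 260.68 mm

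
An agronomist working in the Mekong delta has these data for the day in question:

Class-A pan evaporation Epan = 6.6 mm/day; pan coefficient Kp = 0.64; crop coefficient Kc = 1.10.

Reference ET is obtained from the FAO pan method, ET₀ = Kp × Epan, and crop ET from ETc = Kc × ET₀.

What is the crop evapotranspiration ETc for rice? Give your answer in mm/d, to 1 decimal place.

4.6 mm/d

ET₀ = 0.64 × 6.6 = 4.2240 mm/d
ETc = Kc × ET₀ = 1.10 × 4.2240 = 4.6464 mm/d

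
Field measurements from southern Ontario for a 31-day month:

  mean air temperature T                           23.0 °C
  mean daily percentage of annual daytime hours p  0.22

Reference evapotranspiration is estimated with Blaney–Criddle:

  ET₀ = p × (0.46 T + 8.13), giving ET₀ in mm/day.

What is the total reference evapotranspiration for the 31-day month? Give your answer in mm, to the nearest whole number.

ET₀ = 0.22 × (0.46 × 23.0 + 8.13) = 0.22 × 18.710 = 4.1162 mm/d
Monthly total = 4.1162 × 31 = 127.602 mm

128 mm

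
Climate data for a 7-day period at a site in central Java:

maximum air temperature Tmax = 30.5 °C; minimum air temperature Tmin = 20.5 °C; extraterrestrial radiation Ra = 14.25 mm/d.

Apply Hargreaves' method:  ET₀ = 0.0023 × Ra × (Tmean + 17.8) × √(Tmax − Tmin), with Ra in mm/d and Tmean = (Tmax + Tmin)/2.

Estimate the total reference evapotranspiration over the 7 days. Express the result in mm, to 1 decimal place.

31.4 mm

Tmean = (30.5 + 20.5)/2 = 25.50 °C
ET₀ = 0.0023 × 14.25 × (25.50 + 17.8) × √10.0 = 0.0023 × 14.25 × 43.30 × 3.1623 = 4.4878 mm/d
Over 7 days: 4.4878 × 7 = 31.415 mm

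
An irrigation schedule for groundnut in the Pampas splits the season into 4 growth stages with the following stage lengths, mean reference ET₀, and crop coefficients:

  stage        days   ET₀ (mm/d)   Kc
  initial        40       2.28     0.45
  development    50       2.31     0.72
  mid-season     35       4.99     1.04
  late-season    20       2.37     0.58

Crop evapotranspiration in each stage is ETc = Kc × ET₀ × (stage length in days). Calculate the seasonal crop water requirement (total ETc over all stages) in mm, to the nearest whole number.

initial: 0.45 × 2.28 × 40 = 41.04 mm
development: 0.72 × 2.31 × 50 = 83.16 mm
mid-season: 1.04 × 4.99 × 35 = 181.64 mm
late-season: 0.58 × 2.37 × 20 = 27.49 mm
Seasonal total = 333.33 mm

333 mm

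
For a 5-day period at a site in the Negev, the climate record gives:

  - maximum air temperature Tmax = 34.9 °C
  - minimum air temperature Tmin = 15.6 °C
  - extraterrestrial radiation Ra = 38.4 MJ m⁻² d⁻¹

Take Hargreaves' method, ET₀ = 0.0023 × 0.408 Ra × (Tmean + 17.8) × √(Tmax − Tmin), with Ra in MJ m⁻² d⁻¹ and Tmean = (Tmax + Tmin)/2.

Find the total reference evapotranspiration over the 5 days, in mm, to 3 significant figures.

34.1 mm

Tmean = (34.9 + 15.6)/2 = 25.25 °C
0.408 Ra = 0.408 × 38.4 = 15.6672 mm/d equivalent
ET₀ = 0.0023 × 15.6672 × (25.25 + 17.8) × √19.3 = 0.0023 × 15.6672 × 43.05 × 4.3932 = 6.8151 mm/d
Over 5 days: 6.8151 × 5 = 34.076 mm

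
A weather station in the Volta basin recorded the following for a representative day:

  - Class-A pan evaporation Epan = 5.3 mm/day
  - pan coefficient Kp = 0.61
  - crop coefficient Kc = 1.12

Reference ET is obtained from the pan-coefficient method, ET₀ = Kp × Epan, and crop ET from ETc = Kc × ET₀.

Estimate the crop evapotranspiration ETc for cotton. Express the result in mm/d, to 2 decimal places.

ET₀ = 0.61 × 5.3 = 3.2330 mm/d
ETc = Kc × ET₀ = 1.12 × 3.2330 = 3.6210 mm/d

3.62 mm/d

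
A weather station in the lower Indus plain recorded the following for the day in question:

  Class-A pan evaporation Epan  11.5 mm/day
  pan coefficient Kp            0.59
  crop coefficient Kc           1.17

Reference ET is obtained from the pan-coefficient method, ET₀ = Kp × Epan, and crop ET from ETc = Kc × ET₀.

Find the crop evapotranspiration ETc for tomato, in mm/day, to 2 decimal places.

ET₀ = 0.59 × 11.5 = 6.7850 mm/d
ETc = Kc × ET₀ = 1.17 × 6.7850 = 7.9385 mm/d

7.94 mm/day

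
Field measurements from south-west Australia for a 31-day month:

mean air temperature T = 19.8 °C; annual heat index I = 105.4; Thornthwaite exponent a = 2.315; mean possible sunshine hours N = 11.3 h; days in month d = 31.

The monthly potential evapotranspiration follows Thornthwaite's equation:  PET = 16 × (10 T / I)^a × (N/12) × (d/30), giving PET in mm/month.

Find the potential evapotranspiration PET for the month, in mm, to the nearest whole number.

67 mm

10T/I = 10 × 19.8 / 105.4 = 1.8786
(10T/I)^a = 1.8786^2.315 = 4.3045
Uncorrected PET = 16 × 4.3045 = 68.872 mm
Correction = (N/12)(d/30) = (11.3/12)(31/30) = 0.9731
PET = 68.872 × 0.9731 = 67.019 mm/month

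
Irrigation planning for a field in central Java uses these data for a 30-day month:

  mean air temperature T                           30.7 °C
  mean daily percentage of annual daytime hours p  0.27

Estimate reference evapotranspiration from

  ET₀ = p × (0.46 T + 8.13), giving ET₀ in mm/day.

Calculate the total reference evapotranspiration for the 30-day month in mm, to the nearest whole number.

180 mm

ET₀ = 0.27 × (0.46 × 30.7 + 8.13) = 0.27 × 22.252 = 6.0080 mm/d
Monthly total = 6.0080 × 30 = 180.240 mm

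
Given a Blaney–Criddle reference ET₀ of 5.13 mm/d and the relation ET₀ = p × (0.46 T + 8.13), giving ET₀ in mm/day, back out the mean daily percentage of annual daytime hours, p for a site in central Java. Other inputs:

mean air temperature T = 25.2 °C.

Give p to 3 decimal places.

p = ET₀ / (0.46 T + 8.13) = 5.13 / (0.46 × 25.2 + 8.13) = 5.13 / 19.722 = 0.2601

0.260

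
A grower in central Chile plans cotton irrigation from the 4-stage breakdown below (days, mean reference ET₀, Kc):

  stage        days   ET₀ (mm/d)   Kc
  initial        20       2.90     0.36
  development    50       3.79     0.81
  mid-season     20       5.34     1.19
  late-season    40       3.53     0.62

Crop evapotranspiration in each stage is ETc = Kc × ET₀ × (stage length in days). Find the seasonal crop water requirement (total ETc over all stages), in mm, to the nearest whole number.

389 mm

initial: 0.36 × 2.90 × 20 = 20.88 mm
development: 0.81 × 3.79 × 50 = 153.50 mm
mid-season: 1.19 × 5.34 × 20 = 127.09 mm
late-season: 0.62 × 3.53 × 40 = 87.54 mm
Seasonal total = 389.01 mm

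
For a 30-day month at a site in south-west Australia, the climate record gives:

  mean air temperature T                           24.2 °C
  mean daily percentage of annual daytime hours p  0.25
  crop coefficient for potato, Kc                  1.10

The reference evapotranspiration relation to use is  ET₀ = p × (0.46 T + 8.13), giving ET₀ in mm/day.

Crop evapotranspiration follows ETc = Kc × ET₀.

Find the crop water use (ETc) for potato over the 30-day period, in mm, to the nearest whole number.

ET₀ = 0.25 × (0.46 × 24.2 + 8.13) = 0.25 × 19.262 = 4.8155 mm/d
ETc = Kc × ET₀ = 1.10 × 4.8155 = 5.2971 mm/d
Over 30 days: 5.2971 × 30 = 158.913 mm

159 mm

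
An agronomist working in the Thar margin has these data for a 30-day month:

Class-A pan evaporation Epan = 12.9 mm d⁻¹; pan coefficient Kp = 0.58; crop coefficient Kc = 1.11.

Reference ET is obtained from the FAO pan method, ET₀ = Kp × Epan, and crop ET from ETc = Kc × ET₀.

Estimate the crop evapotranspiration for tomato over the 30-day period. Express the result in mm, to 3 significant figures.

249 mm

ET₀ = 0.58 × 12.9 = 7.4820 mm/d
ETc = Kc × ET₀ = 1.11 × 7.4820 = 8.3050 mm/d
Over 30 days: 8.3050 × 30 = 249.150 mm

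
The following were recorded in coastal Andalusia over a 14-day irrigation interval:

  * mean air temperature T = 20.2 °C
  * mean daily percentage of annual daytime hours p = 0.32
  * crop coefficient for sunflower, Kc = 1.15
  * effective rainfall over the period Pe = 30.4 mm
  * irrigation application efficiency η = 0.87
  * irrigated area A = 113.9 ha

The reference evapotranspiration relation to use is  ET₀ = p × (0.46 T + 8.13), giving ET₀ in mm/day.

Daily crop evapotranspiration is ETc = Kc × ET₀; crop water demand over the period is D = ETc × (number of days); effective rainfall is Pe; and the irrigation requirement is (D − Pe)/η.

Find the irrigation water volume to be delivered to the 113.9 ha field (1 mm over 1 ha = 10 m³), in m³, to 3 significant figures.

77700 m³

ET₀ = 0.32 × (0.46 × 20.2 + 8.13) = 0.32 × 17.422 = 5.5750 mm/d
ETc = Kc × ET₀ = 1.15 × 5.5750 = 6.4113 mm/d
Crop demand D = ETc × 14 d = 6.4113 × 14 = 89.758 mm
D − Pe = 89.758 − 30.4 = 59.358 mm
Gross irrigation = 59.358 / 0.87 = 68.228 mm
Volume = 68.228 mm × 113.9 ha × 10 = 77711.7 m³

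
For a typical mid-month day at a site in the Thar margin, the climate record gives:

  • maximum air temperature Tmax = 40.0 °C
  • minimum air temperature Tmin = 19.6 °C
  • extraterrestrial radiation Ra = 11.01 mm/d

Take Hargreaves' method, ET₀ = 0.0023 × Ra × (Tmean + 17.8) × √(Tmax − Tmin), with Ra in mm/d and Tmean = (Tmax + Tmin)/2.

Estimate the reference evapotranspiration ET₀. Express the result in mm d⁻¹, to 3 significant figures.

5.44 mm d⁻¹

Tmean = (40.0 + 19.6)/2 = 29.80 °C
ET₀ = 0.0023 × 11.01 × (29.80 + 17.8) × √20.4 = 0.0023 × 11.01 × 47.60 × 4.5166 = 5.4442 mm/d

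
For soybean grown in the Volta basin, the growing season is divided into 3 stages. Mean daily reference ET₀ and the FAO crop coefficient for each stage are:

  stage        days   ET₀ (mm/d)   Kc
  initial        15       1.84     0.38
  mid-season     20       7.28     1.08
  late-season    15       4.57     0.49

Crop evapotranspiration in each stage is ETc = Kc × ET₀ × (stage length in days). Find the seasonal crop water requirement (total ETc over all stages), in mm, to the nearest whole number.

201 mm

initial: 0.38 × 1.84 × 15 = 10.49 mm
mid-season: 1.08 × 7.28 × 20 = 157.25 mm
late-season: 0.49 × 4.57 × 15 = 33.59 mm
Seasonal total = 201.33 mm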